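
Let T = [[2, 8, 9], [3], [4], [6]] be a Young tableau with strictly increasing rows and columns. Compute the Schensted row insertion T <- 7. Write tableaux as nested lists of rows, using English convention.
In row 1, 7 replaces 8 (the leftmost entry greater than 7); 8 is bumped to row 2. 8 is appended to row 2. The new tableau is [[2, 7, 9], [3, 8], [4], [6]].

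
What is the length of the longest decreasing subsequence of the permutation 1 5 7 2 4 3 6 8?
3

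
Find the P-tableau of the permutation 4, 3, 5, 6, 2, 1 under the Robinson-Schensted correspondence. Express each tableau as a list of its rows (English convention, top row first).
P = [[1, 5, 6], [2], [3], [4]]

Insert 4: appended to row 1. P = [[4]].
Insert 3: 3 bumps 4 from row 1; 4 starts row 2. P = [[3], [4]].
Insert 5: appended to row 1. P = [[3, 5], [4]].
Insert 6: appended to row 1. P = [[3, 5, 6], [4]].
Insert 2: 2 bumps 3 from row 1; 3 bumps 4 from row 2; 4 starts row 3. P = [[2, 5, 6], [3], [4]].
Insert 1: 1 bumps 2 from row 1; 2 bumps 3 from row 2; 3 bumps 4 from row 3; 4 starts row 4. P = [[1, 5, 6], [2], [3], [4]].

So P = [[1, 5, 6], [2], [3], [4]].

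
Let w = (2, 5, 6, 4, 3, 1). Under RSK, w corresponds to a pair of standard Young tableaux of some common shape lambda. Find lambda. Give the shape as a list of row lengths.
[3, 1, 1, 1]

RSK row insertion gives P = [[1, 3, 6], [2], [4], [5]], which has shape [3, 1, 1, 1].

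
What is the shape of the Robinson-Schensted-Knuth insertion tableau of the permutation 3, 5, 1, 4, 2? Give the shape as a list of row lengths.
[2, 2, 1]

Row-insert each entry into an empty tableau.

After inserting 3: P = [[3]].
After inserting 5: P = [[3, 5]].
After inserting 1: P = [[1, 5], [3]].
After inserting 4: P = [[1, 4], [3, 5]].
After inserting 2: P = [[1, 2], [3, 4], [5]].

The final insertion tableau P = [[1, 2], [3, 4], [5]] has shape [2, 2, 1].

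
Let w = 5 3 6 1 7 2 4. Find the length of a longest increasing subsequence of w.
3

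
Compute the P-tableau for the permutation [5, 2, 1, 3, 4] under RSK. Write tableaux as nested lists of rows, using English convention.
Insert 5: appended to row 1. P = [[5]].
Insert 2: 2 bumps 5 from row 1; 5 starts row 2. P = [[2], [5]].
Insert 1: 1 bumps 2 from row 1; 2 bumps 5 from row 2; 5 starts row 3. P = [[1], [2], [5]].
Insert 3: appended to row 1. P = [[1, 3], [2], [5]].
Insert 4: appended to row 1. P = [[1, 3, 4], [2], [5]].

So P = [[1, 3, 4], [2], [5]].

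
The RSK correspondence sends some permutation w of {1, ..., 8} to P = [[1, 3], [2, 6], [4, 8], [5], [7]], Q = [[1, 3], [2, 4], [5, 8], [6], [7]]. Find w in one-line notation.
Reverse the RSK construction: for i from n down to 1, find the cell of Q containing i, remove the entry at that cell from P, and reverse-bump it up through P; the value ejected from row 1 is w(i).

Step i=8: Q has 8 at row 3, column 2; remove 8 from row 3 of P and reverse-bump: 8 enters row 2 and ejects 6; 6 enters row 1 and ejects 3. So w(8) = 3. P is now [[1, 6], [2, 8], [4], [5], [7]].
Step i=7: Q has 7 at row 5, column 1; remove 7 from row 5 of P and reverse-bump: 7 enters row 4 and ejects 5; 5 enters row 3 and ejects 4; 4 enters row 2 and ejects 2; 2 enters row 1 and ejects 1. So w(7) = 1. P is now [[2, 6], [4, 8], [5], [7]].
Step i=6: Q has 6 at row 4, column 1; remove 7 from row 4 of P and reverse-bump: 7 enters row 3 and ejects 5; 5 enters row 2 and ejects 4; 4 enters row 1 and ejects 2. So w(6) = 2. P is now [[4, 6], [5, 8], [7]].
Step i=5: Q has 5 at row 3, column 1; remove 7 from row 3 of P and reverse-bump: 7 enters row 2 and ejects 5; 5 enters row 1 and ejects 4. So w(5) = 4. P is now [[5, 6], [7, 8]].
Step i=4: Q has 4 at row 2, column 2; remove 8 from row 2 of P and reverse-bump: 8 enters row 1 and ejects 6. So w(4) = 6. P is now [[5, 8], [7]].
Step i=3: Q has 3 at row 1, column 2; remove that cell from P, ejecting 8. So w(3) = 8. P is now [[5], [7]].
Step i=2: Q has 2 at row 2, column 1; remove 7 from row 2 of P and reverse-bump: 7 enters row 1 and ejects 5. So w(2) = 5. P is now [[7]].
Step i=1: Q has 1 at row 1, column 1; remove that cell from P, ejecting 7. So w(1) = 7. P is now [].

So w = 7 5 8 6 4 2 1 3.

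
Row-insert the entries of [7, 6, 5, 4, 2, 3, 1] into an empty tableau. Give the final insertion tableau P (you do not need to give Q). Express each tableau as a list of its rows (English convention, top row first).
Insert 7: appended to row 1. P = [[7]].
Insert 6: 6 bumps 7 from row 1; 7 starts row 2. P = [[6], [7]].
Insert 5: 5 bumps 6 from row 1; 6 bumps 7 from row 2; 7 starts row 3. P = [[5], [6], [7]].
Insert 4: 4 bumps 5 from row 1; 5 bumps 6 from row 2; 6 bumps 7 from row 3; 7 starts row 4. P = [[4], [5], [6], [7]].
Insert 2: 2 bumps 4 from row 1; 4 bumps 5 from row 2; 5 bumps 6 from row 3; 6 bumps 7 from row 4; 7 starts row 5. P = [[2], [4], [5], [6], [7]].
Insert 3: appended to row 1. P = [[2, 3], [4], [5], [6], [7]].
Insert 1: 1 bumps 2 from row 1; 2 bumps 4 from row 2; 4 bumps 5 from row 3; 5 bumps 6 from row 4; 6 bumps 7 from row 5; 7 starts row 6. P = [[1, 3], [2], [4], [5], [6], [7]].

So P = [[1, 3], [2], [4], [5], [6], [7]].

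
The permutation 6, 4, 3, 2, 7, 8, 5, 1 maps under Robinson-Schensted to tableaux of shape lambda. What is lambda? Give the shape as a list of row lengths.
Row-insert each entry into an empty tableau.

After inserting 6: P = [[6]].
After inserting 4: P = [[4], [6]].
After inserting 3: P = [[3], [4], [6]].
After inserting 2: P = [[2], [3], [4], [6]].
After inserting 7: P = [[2, 7], [3], [4], [6]].
After inserting 8: P = [[2, 7, 8], [3], [4], [6]].
After inserting 5: P = [[2, 5, 8], [3, 7], [4], [6]].
After inserting 1: P = [[1, 5, 8], [2, 7], [3], [4], [6]].

The final insertion tableau P = [[1, 5, 8], [2, 7], [3], [4], [6]] has shape [3, 2, 1, 1, 1].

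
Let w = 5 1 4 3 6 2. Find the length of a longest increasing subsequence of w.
3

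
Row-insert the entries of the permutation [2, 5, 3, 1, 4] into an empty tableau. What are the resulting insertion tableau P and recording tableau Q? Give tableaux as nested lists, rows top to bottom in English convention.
Insert each entry of the permutation into P by Schensted row insertion, recording in Q the position of each new cell.

After inserting 2: P = [[2]].
After inserting 5: P = [[2, 5]].
After inserting 3: P = [[2, 3], [5]].
After inserting 1: P = [[1, 3], [2], [5]].
After inserting 4: P = [[1, 3, 4], [2], [5]].

So P = [[1, 3, 4], [2], [5]], Q = [[1, 2, 5], [3], [4]].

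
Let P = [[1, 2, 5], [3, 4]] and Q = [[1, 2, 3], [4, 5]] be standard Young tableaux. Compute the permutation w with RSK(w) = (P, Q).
Reverse RSK: for i = n, n-1, ..., 1, locate i in Q, remove the corresponding corner cell from P, and reverse-bump its entry up through P; the value ejected from row 1 is w(i).

So w = 3 4 5 1 2.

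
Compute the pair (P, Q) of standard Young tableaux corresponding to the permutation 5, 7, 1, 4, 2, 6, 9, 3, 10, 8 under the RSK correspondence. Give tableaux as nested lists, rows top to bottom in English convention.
Insert each entry of the permutation into P by Schensted row insertion, recording in Q the position of each new cell.

Insert 5: appended to row 1. P = [[5]].
Insert 7: appended to row 1. P = [[5, 7]].
Insert 1: 1 bumps 5 from row 1; 5 starts row 2. P = [[1, 7], [5]].
Insert 4: 4 bumps 7 from row 1; 7 appends to row 2. P = [[1, 4], [5, 7]].
Insert 2: 2 bumps 4 from row 1; 4 bumps 5 from row 2; 5 starts row 3. P = [[1, 2], [4, 7], [5]].
Insert 6: appended to row 1. P = [[1, 2, 6], [4, 7], [5]].
Insert 9: appended to row 1. P = [[1, 2, 6, 9], [4, 7], [5]].
Insert 3: 3 bumps 6 from row 1; 6 bumps 7 from row 2; 7 appends to row 3. P = [[1, 2, 3, 9], [4, 6], [5, 7]].
Insert 10: appended to row 1. P = [[1, 2, 3, 9, 10], [4, 6], [5, 7]].
Insert 8: 8 bumps 9 from row 1; 9 appends to row 2. P = [[1, 2, 3, 8, 10], [4, 6, 9], [5, 7]].

So P = [[1, 2, 3, 8, 10], [4, 6, 9], [5, 7]], Q = [[1, 2, 6, 7, 9], [3, 4, 10], [5, 8]].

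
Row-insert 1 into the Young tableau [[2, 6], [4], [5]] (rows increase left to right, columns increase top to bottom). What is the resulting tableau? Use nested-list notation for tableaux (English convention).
In row 1, 1 replaces 2 (the leftmost entry greater than 1); 2 is bumped to row 2. In row 2, 2 replaces 4 (the leftmost entry greater than 2); 4 is bumped to row 3. In row 3, 4 replaces 5 (the leftmost entry greater than 4); 5 is bumped to row 4. 5 starts a new row 4. The new tableau is [[1, 6], [2], [4], [5]].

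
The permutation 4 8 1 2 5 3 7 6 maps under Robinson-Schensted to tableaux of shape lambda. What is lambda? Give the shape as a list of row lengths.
Row-insert each entry into an empty tableau.

After inserting 4: P = [[4]].
After inserting 8: P = [[4, 8]].
After inserting 1: P = [[1, 8], [4]].
After inserting 2: P = [[1, 2], [4, 8]].
After inserting 5: P = [[1, 2, 5], [4, 8]].
After inserting 3: P = [[1, 2, 3], [4, 5], [8]].
After inserting 7: P = [[1, 2, 3, 7], [4, 5], [8]].
After inserting 6: P = [[1, 2, 3, 6], [4, 5, 7], [8]].

The final insertion tableau P = [[1, 2, 3, 6], [4, 5, 7], [8]] has shape [4, 3, 1].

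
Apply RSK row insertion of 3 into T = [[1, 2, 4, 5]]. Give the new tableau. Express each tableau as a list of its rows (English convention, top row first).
In row 1, 3 replaces 4 (the leftmost entry greater than 3); 4 is bumped to row 2. 4 starts a new row 2. The new tableau is [[1, 2, 3, 5], [4]].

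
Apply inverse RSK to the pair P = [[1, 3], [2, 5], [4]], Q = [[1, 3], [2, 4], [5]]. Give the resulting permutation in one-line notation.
4 2 5 3 1

Reverse the RSK construction: for i from n down to 1, find the cell of Q containing i, remove the entry at that cell from P, and reverse-bump it up through P; the value ejected from row 1 is w(i).

Step i=5: Q has 5 at row 3, column 1; remove 4 from row 3 of P and reverse-bump: 4 enters row 2 and ejects 2; 2 enters row 1 and ejects 1. So w(5) = 1. P is now [[2, 3], [4, 5]].
Step i=4: Q has 4 at row 2, column 2; remove 5 from row 2 of P and reverse-bump: 5 enters row 1 and ejects 3. So w(4) = 3. P is now [[2, 5], [4]].
Step i=3: Q has 3 at row 1, column 2; remove that cell from P, ejecting 5. So w(3) = 5. P is now [[2], [4]].
Step i=2: Q has 2 at row 2, column 1; remove 4 from row 2 of P and reverse-bump: 4 enters row 1 and ejects 2. So w(2) = 2. P is now [[4]].
Step i=1: Q has 1 at row 1, column 1; remove that cell from P, ejecting 4. So w(1) = 4. P is now [].

So w = 4 2 5 3 1.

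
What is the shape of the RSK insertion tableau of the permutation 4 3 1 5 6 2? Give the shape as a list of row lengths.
Row-insert each entry into an empty tableau.

After inserting 4: P = [[4]].
After inserting 3: P = [[3], [4]].
After inserting 1: P = [[1], [3], [4]].
After inserting 5: P = [[1, 5], [3], [4]].
After inserting 6: P = [[1, 5, 6], [3], [4]].
After inserting 2: P = [[1, 2, 6], [3, 5], [4]].

The final insertion tableau P = [[1, 2, 6], [3, 5], [4]] has shape [3, 2, 1].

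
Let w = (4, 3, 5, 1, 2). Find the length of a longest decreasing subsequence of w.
3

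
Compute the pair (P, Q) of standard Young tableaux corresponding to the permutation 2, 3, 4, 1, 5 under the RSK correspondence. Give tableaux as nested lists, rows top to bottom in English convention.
P = [[1, 3, 4, 5], [2]], Q = [[1, 2, 3, 5], [4]]

Insert each entry of the permutation into P by Schensted row insertion, recording in Q the position of each new cell.

After inserting 2: P = [[2]].
After inserting 3: P = [[2, 3]].
After inserting 4: P = [[2, 3, 4]].
After inserting 1: P = [[1, 3, 4], [2]].
After inserting 5: P = [[1, 3, 4, 5], [2]].

So P = [[1, 3, 4, 5], [2]], Q = [[1, 2, 3, 5], [4]].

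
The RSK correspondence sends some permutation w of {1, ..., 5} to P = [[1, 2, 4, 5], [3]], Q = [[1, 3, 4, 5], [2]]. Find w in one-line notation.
Reverse the RSK construction: for i from n down to 1, find the cell of Q containing i, remove the entry at that cell from P, and reverse-bump it up through P; the value ejected from row 1 is w(i).

Step i=5: Q has 5 at row 1, column 4; remove that cell from P, ejecting 5. So w(5) = 5. P is now [[1, 2, 4], [3]].
Step i=4: Q has 4 at row 1, column 3; remove that cell from P, ejecting 4. So w(4) = 4. P is now [[1, 2], [3]].
Step i=3: Q has 3 at row 1, column 2; remove that cell from P, ejecting 2. So w(3) = 2. P is now [[1], [3]].
Step i=2: Q has 2 at row 2, column 1; remove 3 from row 2 of P and reverse-bump: 3 enters row 1 and ejects 1. So w(2) = 1. P is now [[3]].
Step i=1: Q has 1 at row 1, column 1; remove that cell from P, ejecting 3. So w(1) = 3. P is now [].

So w = 3 1 2 4 5.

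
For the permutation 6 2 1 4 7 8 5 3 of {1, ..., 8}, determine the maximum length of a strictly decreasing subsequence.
3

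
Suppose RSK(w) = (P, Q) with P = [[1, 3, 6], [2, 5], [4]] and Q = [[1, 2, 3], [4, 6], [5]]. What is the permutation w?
4 5 6 2 1 3

Reverse RSK: for i = n, n-1, ..., 1, locate i in Q, remove the corresponding corner cell from P, and reverse-bump its entry up through P; the value ejected from row 1 is w(i).

So w = 4 5 6 2 1 3.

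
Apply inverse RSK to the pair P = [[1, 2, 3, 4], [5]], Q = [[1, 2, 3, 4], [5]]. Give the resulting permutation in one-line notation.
Reverse the RSK construction: for i from n down to 1, find the cell of Q containing i, remove the entry at that cell from P, and reverse-bump it up through P; the value ejected from row 1 is w(i).

Step i=5: Q has 5 at row 2, column 1; remove 5 from row 2 of P and reverse-bump: 5 enters row 1 and ejects 4. So w(5) = 4. P is now [[1, 2, 3, 5]].
Step i=4: Q has 4 at row 1, column 4; remove that cell from P, ejecting 5. So w(4) = 5. P is now [[1, 2, 3]].
Step i=3: Q has 3 at row 1, column 3; remove that cell from P, ejecting 3. So w(3) = 3. P is now [[1, 2]].
Step i=2: Q has 2 at row 1, column 2; remove that cell from P, ejecting 2. So w(2) = 2. P is now [[1]].
Step i=1: Q has 1 at row 1, column 1; remove that cell from P, ejecting 1. So w(1) = 1. P is now [].

So w = 1 2 3 5 4.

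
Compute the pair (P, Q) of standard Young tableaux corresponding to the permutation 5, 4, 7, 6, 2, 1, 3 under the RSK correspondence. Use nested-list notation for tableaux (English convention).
P = [[1, 3], [2, 6], [4, 7], [5]], Q = [[1, 3], [2, 4], [5, 7], [6]]

Insert each entry of the permutation into P by Schensted row insertion, recording in Q the position of each new cell.

Insert 5: appended to row 1. P = [[5]].
Insert 4: 4 bumps 5 from row 1; 5 starts row 2. P = [[4], [5]].
Insert 7: appended to row 1. P = [[4, 7], [5]].
Insert 6: 6 bumps 7 from row 1; 7 appends to row 2. P = [[4, 6], [5, 7]].
Insert 2: 2 bumps 4 from row 1; 4 bumps 5 from row 2; 5 starts row 3. P = [[2, 6], [4, 7], [5]].
Insert 1: 1 bumps 2 from row 1; 2 bumps 4 from row 2; 4 bumps 5 from row 3; 5 starts row 4. P = [[1, 6], [2, 7], [4], [5]].
Insert 3: 3 bumps 6 from row 1; 6 bumps 7 from row 2; 7 appends to row 3. P = [[1, 3], [2, 6], [4, 7], [5]].

So P = [[1, 3], [2, 6], [4, 7], [5]], Q = [[1, 3], [2, 4], [5, 7], [6]].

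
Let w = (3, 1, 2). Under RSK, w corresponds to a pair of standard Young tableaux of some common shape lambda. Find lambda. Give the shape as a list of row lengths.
Row-insert each entry into an empty tableau.

After inserting 3: P = [[3]].
After inserting 1: P = [[1], [3]].
After inserting 2: P = [[1, 2], [3]].

The final insertion tableau P = [[1, 2], [3]] has shape [2, 1].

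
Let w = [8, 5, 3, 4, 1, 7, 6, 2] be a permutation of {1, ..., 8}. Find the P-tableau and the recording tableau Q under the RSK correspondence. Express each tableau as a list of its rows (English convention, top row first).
Insert each entry of the permutation into P by Schensted row insertion, recording in Q the position of each new cell.

Insert 8: appended to row 1. P = [[8]].
Insert 5: 5 bumps 8 from row 1; 8 starts row 2. P = [[5], [8]].
Insert 3: 3 bumps 5 from row 1; 5 bumps 8 from row 2; 8 starts row 3. P = [[3], [5], [8]].
Insert 4: appended to row 1. P = [[3, 4], [5], [8]].
Insert 1: 1 bumps 3 from row 1; 3 bumps 5 from row 2; 5 bumps 8 from row 3; 8 starts row 4. P = [[1, 4], [3], [5], [8]].
Insert 7: appended to row 1. P = [[1, 4, 7], [3], [5], [8]].
Insert 6: 6 bumps 7 from row 1; 7 appends to row 2. P = [[1, 4, 6], [3, 7], [5], [8]].
Insert 2: 2 bumps 4 from row 1; 4 bumps 7 from row 2; 7 appends to row 3. P = [[1, 2, 6], [3, 4], [5, 7], [8]].

So P = [[1, 2, 6], [3, 4], [5, 7], [8]], Q = [[1, 4, 6], [2, 7], [3, 8], [5]].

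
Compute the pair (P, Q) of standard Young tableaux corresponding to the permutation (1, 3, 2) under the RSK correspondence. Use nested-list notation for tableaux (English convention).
Insert each entry of the permutation into P by Schensted row insertion, recording in Q the position of each new cell.

Insert 1: appended to row 1. P = [[1]].
Insert 3: appended to row 1. P = [[1, 3]].
Insert 2: 2 bumps 3 from row 1; 3 starts row 2. P = [[1, 2], [3]].

So P = [[1, 2], [3]], Q = [[1, 2], [3]].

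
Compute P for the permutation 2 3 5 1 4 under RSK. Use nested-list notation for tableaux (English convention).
After inserting 2: P = [[2]].
After inserting 3: P = [[2, 3]].
After inserting 5: P = [[2, 3, 5]].
After inserting 1: P = [[1, 3, 5], [2]].
After inserting 4: P = [[1, 3, 4], [2, 5]].

So P = [[1, 3, 4], [2, 5]].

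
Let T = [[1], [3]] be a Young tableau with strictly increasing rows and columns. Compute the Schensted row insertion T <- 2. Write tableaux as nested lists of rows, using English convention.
[[1, 2], [3]]

2 is larger than every entry of row 1, so it is appended to row 1. The new tableau is [[1, 2], [3]].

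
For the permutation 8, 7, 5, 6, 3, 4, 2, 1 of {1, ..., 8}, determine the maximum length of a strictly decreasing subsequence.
6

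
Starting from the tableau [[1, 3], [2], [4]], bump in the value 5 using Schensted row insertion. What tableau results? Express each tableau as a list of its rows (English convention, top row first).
5 is larger than every entry of row 1, so it is appended to row 1. The new tableau is [[1, 3, 5], [2], [4]].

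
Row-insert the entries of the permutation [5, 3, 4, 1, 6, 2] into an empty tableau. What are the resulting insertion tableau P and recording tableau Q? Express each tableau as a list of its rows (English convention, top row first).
P = [[1, 2, 6], [3, 4], [5]], Q = [[1, 3, 5], [2, 6], [4]]

Insert each entry of the permutation into P by Schensted row insertion, recording in Q the position of each new cell.

Insert 5: appended to row 1. P = [[5]].
Insert 3: 3 bumps 5 from row 1; 5 starts row 2. P = [[3], [5]].
Insert 4: appended to row 1. P = [[3, 4], [5]].
Insert 1: 1 bumps 3 from row 1; 3 bumps 5 from row 2; 5 starts row 3. P = [[1, 4], [3], [5]].
Insert 6: appended to row 1. P = [[1, 4, 6], [3], [5]].
Insert 2: 2 bumps 4 from row 1; 4 appends to row 2. P = [[1, 2, 6], [3, 4], [5]].

So P = [[1, 2, 6], [3, 4], [5]], Q = [[1, 3, 5], [2, 6], [4]].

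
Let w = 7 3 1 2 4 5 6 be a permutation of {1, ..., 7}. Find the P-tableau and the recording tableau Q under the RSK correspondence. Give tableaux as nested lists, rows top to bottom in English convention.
Insert each entry of the permutation into P by Schensted row insertion, recording in Q the position of each new cell.

Insert 7: appended to row 1. P = [[7]], Q = [[1]].
Insert 3: 3 bumps 7 from row 1; 7 starts row 2. P = [[3], [7]], Q = [[1], [2]].
Insert 1: 1 bumps 3 from row 1; 3 bumps 7 from row 2; 7 starts row 3. P = [[1], [3], [7]], Q = [[1], [2], [3]].
Insert 2: appended to row 1. P = [[1, 2], [3], [7]], Q = [[1, 4], [2], [3]].
Insert 4: appended to row 1. P = [[1, 2, 4], [3], [7]], Q = [[1, 4, 5], [2], [3]].
Insert 5: appended to row 1. P = [[1, 2, 4, 5], [3], [7]], Q = [[1, 4, 5, 6], [2], [3]].
Insert 6: appended to row 1. P = [[1, 2, 4, 5, 6], [3], [7]], Q = [[1, 4, 5, 6, 7], [2], [3]].

So P = [[1, 2, 4, 5, 6], [3], [7]], Q = [[1, 4, 5, 6, 7], [2], [3]].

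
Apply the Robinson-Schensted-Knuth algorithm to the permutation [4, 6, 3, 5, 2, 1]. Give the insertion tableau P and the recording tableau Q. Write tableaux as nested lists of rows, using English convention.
P = [[1, 5], [2, 6], [3], [4]], Q = [[1, 2], [3, 4], [5], [6]]

Insert each entry of the permutation into P by Schensted row insertion, recording in Q the position of each new cell.

Insert 4: appended to row 1. P = [[4]].
Insert 6: appended to row 1. P = [[4, 6]].
Insert 3: 3 bumps 4 from row 1; 4 starts row 2. P = [[3, 6], [4]].
Insert 5: 5 bumps 6 from row 1; 6 appends to row 2. P = [[3, 5], [4, 6]].
Insert 2: 2 bumps 3 from row 1; 3 bumps 4 from row 2; 4 starts row 3. P = [[2, 5], [3, 6], [4]].
Insert 1: 1 bumps 2 from row 1; 2 bumps 3 from row 2; 3 bumps 4 from row 3; 4 starts row 4. P = [[1, 5], [2, 6], [3], [4]].

So P = [[1, 5], [2, 6], [3], [4]], Q = [[1, 2], [3, 4], [5], [6]].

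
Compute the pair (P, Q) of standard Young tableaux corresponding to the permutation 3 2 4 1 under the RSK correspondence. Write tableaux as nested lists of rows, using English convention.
Insert each entry of the permutation into P by Schensted row insertion, recording in Q the position of each new cell.

Insert 3: appended to row 1. P = [[3]], Q = [[1]].
Insert 2: 2 bumps 3 from row 1; 3 starts row 2. P = [[2], [3]], Q = [[1], [2]].
Insert 4: appended to row 1. P = [[2, 4], [3]], Q = [[1, 3], [2]].
Insert 1: 1 bumps 2 from row 1; 2 bumps 3 from row 2; 3 starts row 3. P = [[1, 4], [2], [3]], Q = [[1, 3], [2], [4]].

So P = [[1, 4], [2], [3]], Q = [[1, 3], [2], [4]].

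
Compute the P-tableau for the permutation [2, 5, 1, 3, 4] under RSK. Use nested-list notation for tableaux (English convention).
P = [[1, 3, 4], [2, 5]]

After inserting 2: P = [[2]].
After inserting 5: P = [[2, 5]].
After inserting 1: P = [[1, 5], [2]].
After inserting 3: P = [[1, 3], [2, 5]].
After inserting 4: P = [[1, 3, 4], [2, 5]].

So P = [[1, 3, 4], [2, 5]].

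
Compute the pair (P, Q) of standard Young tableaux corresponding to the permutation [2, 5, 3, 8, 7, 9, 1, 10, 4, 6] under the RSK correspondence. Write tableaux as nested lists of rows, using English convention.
Insert each entry of the permutation into P by Schensted row insertion, recording in Q the position of each new cell.

Insert 2: appended to row 1. P = [[2]], Q = [[1]].
Insert 5: appended to row 1. P = [[2, 5]], Q = [[1, 2]].
Insert 3: 3 bumps 5 from row 1; 5 starts row 2. P = [[2, 3], [5]], Q = [[1, 2], [3]].
Insert 8: appended to row 1. P = [[2, 3, 8], [5]], Q = [[1, 2, 4], [3]].
Insert 7: 7 bumps 8 from row 1; 8 appends to row 2. P = [[2, 3, 7], [5, 8]], Q = [[1, 2, 4], [3, 5]].
Insert 9: appended to row 1. P = [[2, 3, 7, 9], [5, 8]], Q = [[1, 2, 4, 6], [3, 5]].
Insert 1: 1 bumps 2 from row 1; 2 bumps 5 from row 2; 5 starts row 3. P = [[1, 3, 7, 9], [2, 8], [5]], Q = [[1, 2, 4, 6], [3, 5], [7]].
Insert 10: appended to row 1. P = [[1, 3, 7, 9, 10], [2, 8], [5]], Q = [[1, 2, 4, 6, 8], [3, 5], [7]].
Insert 4: 4 bumps 7 from row 1; 7 bumps 8 from row 2; 8 appends to row 3. P = [[1, 3, 4, 9, 10], [2, 7], [5, 8]], Q = [[1, 2, 4, 6, 8], [3, 5], [7, 9]].
Insert 6: 6 bumps 9 from row 1; 9 appends to row 2. P = [[1, 3, 4, 6, 10], [2, 7, 9], [5, 8]], Q = [[1, 2, 4, 6, 8], [3, 5, 10], [7, 9]].

So P = [[1, 3, 4, 6, 10], [2, 7, 9], [5, 8]], Q = [[1, 2, 4, 6, 8], [3, 5, 10], [7, 9]].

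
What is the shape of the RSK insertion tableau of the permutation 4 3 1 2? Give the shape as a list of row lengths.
RSK row insertion gives P = [[1, 2], [3], [4]], which has shape [2, 1, 1].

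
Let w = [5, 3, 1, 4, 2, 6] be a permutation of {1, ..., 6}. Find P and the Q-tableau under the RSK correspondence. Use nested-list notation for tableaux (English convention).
P = [[1, 2, 6], [3, 4], [5]], Q = [[1, 4, 6], [2, 5], [3]]

Insert each entry of the permutation into P by Schensted row insertion, recording in Q the position of each new cell.

Insert 5: appended to row 1. P = [[5]].
Insert 3: 3 bumps 5 from row 1; 5 starts row 2. P = [[3], [5]].
Insert 1: 1 bumps 3 from row 1; 3 bumps 5 from row 2; 5 starts row 3. P = [[1], [3], [5]].
Insert 4: appended to row 1. P = [[1, 4], [3], [5]].
Insert 2: 2 bumps 4 from row 1; 4 appends to row 2. P = [[1, 2], [3, 4], [5]].
Insert 6: appended to row 1. P = [[1, 2, 6], [3, 4], [5]].

So P = [[1, 2, 6], [3, 4], [5]], Q = [[1, 4, 6], [2, 5], [3]].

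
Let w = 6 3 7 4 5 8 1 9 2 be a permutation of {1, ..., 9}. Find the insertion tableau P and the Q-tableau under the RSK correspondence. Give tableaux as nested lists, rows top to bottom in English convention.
Insert each entry of the permutation into P by Schensted row insertion, recording in Q the position of each new cell.

Insert 6: appended to row 1. P = [[6]].
Insert 3: 3 bumps 6 from row 1; 6 starts row 2. P = [[3], [6]].
Insert 7: appended to row 1. P = [[3, 7], [6]].
Insert 4: 4 bumps 7 from row 1; 7 appends to row 2. P = [[3, 4], [6, 7]].
Insert 5: appended to row 1. P = [[3, 4, 5], [6, 7]].
Insert 8: appended to row 1. P = [[3, 4, 5, 8], [6, 7]].
Insert 1: 1 bumps 3 from row 1; 3 bumps 6 from row 2; 6 starts row 3. P = [[1, 4, 5, 8], [3, 7], [6]].
Insert 9: appended to row 1. P = [[1, 4, 5, 8, 9], [3, 7], [6]].
Insert 2: 2 bumps 4 from row 1; 4 bumps 7 from row 2; 7 appends to row 3. P = [[1, 2, 5, 8, 9], [3, 4], [6, 7]].

So P = [[1, 2, 5, 8, 9], [3, 4], [6, 7]], Q = [[1, 3, 5, 6, 8], [2, 4], [7, 9]].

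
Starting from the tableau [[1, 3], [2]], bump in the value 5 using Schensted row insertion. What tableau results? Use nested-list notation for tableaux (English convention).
[[1, 3, 5], [2]]

5 is larger than every entry of row 1, so it is appended to row 1. The new tableau is [[1, 3, 5], [2]].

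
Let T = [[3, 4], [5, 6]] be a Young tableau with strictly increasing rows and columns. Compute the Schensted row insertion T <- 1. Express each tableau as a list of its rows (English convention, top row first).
In row 1, 1 replaces 3 (the leftmost entry greater than 1); 3 is bumped to row 2. In row 2, 3 replaces 5 (the leftmost entry greater than 3); 5 is bumped to row 3. 5 starts a new row 3. The new tableau is [[1, 4], [3, 6], [5]].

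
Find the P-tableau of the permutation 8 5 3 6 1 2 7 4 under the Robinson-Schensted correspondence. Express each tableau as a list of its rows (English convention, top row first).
Insert 8: appended to row 1. P = [[8]].
Insert 5: 5 bumps 8 from row 1; 8 starts row 2. P = [[5], [8]].
Insert 3: 3 bumps 5 from row 1; 5 bumps 8 from row 2; 8 starts row 3. P = [[3], [5], [8]].
Insert 6: appended to row 1. P = [[3, 6], [5], [8]].
Insert 1: 1 bumps 3 from row 1; 3 bumps 5 from row 2; 5 bumps 8 from row 3; 8 starts row 4. P = [[1, 6], [3], [5], [8]].
Insert 2: 2 bumps 6 from row 1; 6 appends to row 2. P = [[1, 2], [3, 6], [5], [8]].
Insert 7: appended to row 1. P = [[1, 2, 7], [3, 6], [5], [8]].
Insert 4: 4 bumps 7 from row 1; 7 appends to row 2. P = [[1, 2, 4], [3, 6, 7], [5], [8]].

So P = [[1, 2, 4], [3, 6, 7], [5], [8]].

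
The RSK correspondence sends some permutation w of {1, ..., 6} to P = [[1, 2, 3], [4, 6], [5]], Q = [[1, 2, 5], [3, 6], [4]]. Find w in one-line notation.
1 5 4 2 6 3

Reverse the RSK construction: for i from n down to 1, find the cell of Q containing i, remove the entry at that cell from P, and reverse-bump it up through P; the value ejected from row 1 is w(i).

Step i=6: Q has 6 at row 2, column 2; remove 6 from row 2 of P and reverse-bump: 6 enters row 1 and ejects 3. So w(6) = 3. P is now [[1, 2, 6], [4], [5]].
Step i=5: Q has 5 at row 1, column 3; remove that cell from P, ejecting 6. So w(5) = 6. P is now [[1, 2], [4], [5]].
Step i=4: Q has 4 at row 3, column 1; remove 5 from row 3 of P and reverse-bump: 5 enters row 2 and ejects 4; 4 enters row 1 and ejects 2. So w(4) = 2. P is now [[1, 4], [5]].
Step i=3: Q has 3 at row 2, column 1; remove 5 from row 2 of P and reverse-bump: 5 enters row 1 and ejects 4. So w(3) = 4. P is now [[1, 5]].
Step i=2: Q has 2 at row 1, column 2; remove that cell from P, ejecting 5. So w(2) = 5. P is now [[1]].
Step i=1: Q has 1 at row 1, column 1; remove that cell from P, ejecting 1. So w(1) = 1. P is now [].

So w = 1 5 4 2 6 3.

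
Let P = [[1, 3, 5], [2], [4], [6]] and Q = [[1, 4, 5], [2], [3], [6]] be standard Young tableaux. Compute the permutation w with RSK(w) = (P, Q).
Reverse the RSK construction: for i from n down to 1, find the cell of Q containing i, remove the entry at that cell from P, and reverse-bump it up through P; the value ejected from row 1 is w(i).

Step i=6: Q has 6 at row 4, column 1; remove 6 from row 4 of P and reverse-bump: 6 enters row 3 and ejects 4; 4 enters row 2 and ejects 2; 2 enters row 1 and ejects 1. So w(6) = 1. P is now [[2, 3, 5], [4], [6]].
Step i=5: Q has 5 at row 1, column 3; remove that cell from P, ejecting 5. So w(5) = 5. P is now [[2, 3], [4], [6]].
Step i=4: Q has 4 at row 1, column 2; remove that cell from P, ejecting 3. So w(4) = 3. P is now [[2], [4], [6]].
Step i=3: Q has 3 at row 3, column 1; remove 6 from row 3 of P and reverse-bump: 6 enters row 2 and ejects 4; 4 enters row 1 and ejects 2. So w(3) = 2. P is now [[4], [6]].
Step i=2: Q has 2 at row 2, column 1; remove 6 from row 2 of P and reverse-bump: 6 enters row 1 and ejects 4. So w(2) = 4. P is now [[6]].
Step i=1: Q has 1 at row 1, column 1; remove that cell from P, ejecting 6. So w(1) = 6. P is now [].

So w = 6 4 2 3 5 1.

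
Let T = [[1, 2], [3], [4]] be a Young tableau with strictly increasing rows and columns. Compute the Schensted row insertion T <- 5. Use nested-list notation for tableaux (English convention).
5 is larger than every entry of row 1, so it is appended to row 1. The new tableau is [[1, 2, 5], [3], [4]].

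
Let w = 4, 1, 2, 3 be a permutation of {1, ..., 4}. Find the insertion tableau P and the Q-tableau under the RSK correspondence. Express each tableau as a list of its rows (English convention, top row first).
P = [[1, 2, 3], [4]], Q = [[1, 3, 4], [2]]

Insert each entry of the permutation into P by Schensted row insertion, recording in Q the position of each new cell.

Insert 4: appended to row 1. P = [[4]].
Insert 1: 1 bumps 4 from row 1; 4 starts row 2. P = [[1], [4]].
Insert 2: appended to row 1. P = [[1, 2], [4]].
Insert 3: appended to row 1. P = [[1, 2, 3], [4]].

So P = [[1, 2, 3], [4]], Q = [[1, 3, 4], [2]].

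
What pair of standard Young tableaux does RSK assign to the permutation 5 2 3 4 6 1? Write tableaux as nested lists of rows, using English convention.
Insert each entry of the permutation into P by Schensted row insertion, recording in Q the position of each new cell.

Insert 5: appended to row 1. P = [[5]].
Insert 2: 2 bumps 5 from row 1; 5 starts row 2. P = [[2], [5]].
Insert 3: appended to row 1. P = [[2, 3], [5]].
Insert 4: appended to row 1. P = [[2, 3, 4], [5]].
Insert 6: appended to row 1. P = [[2, 3, 4, 6], [5]].
Insert 1: 1 bumps 2 from row 1; 2 bumps 5 from row 2; 5 starts row 3. P = [[1, 3, 4, 6], [2], [5]].

So P = [[1, 3, 4, 6], [2], [5]], Q = [[1, 3, 4, 5], [2], [6]].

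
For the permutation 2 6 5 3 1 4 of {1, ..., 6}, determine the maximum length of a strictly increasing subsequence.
3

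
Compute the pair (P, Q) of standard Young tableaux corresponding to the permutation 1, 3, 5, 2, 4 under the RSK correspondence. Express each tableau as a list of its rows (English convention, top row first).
Insert each entry of the permutation into P by Schensted row insertion, recording in Q the position of each new cell.

Insert 1: appended to row 1. P = [[1]].
Insert 3: appended to row 1. P = [[1, 3]].
Insert 5: appended to row 1. P = [[1, 3, 5]].
Insert 2: 2 bumps 3 from row 1; 3 starts row 2. P = [[1, 2, 5], [3]].
Insert 4: 4 bumps 5 from row 1; 5 appends to row 2. P = [[1, 2, 4], [3, 5]].

So P = [[1, 2, 4], [3, 5]], Q = [[1, 2, 3], [4, 5]].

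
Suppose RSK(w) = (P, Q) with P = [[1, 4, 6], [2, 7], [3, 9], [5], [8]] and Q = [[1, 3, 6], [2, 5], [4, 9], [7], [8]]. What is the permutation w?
Reverse the RSK construction: for i from n down to 1, find the cell of Q containing i, remove the entry at that cell from P, and reverse-bump it up through P; the value ejected from row 1 is w(i).

Step i=9: Q has 9 at row 3, column 2; remove 9 from row 3 of P and reverse-bump: 9 enters row 2 and ejects 7; 7 enters row 1 and ejects 6. So w(9) = 6. P is now [[1, 4, 7], [2, 9], [3], [5], [8]].
Step i=8: Q has 8 at row 5, column 1; remove 8 from row 5 of P and reverse-bump: 8 enters row 4 and ejects 5; 5 enters row 3 and ejects 3; 3 enters row 2 and ejects 2; 2 enters row 1 and ejects 1. So w(8) = 1. P is now [[2, 4, 7], [3, 9], [5], [8]].
Step i=7: Q has 7 at row 4, column 1; remove 8 from row 4 of P and reverse-bump: 8 enters row 3 and ejects 5; 5 enters row 2 and ejects 3; 3 enters row 1 and ejects 2. So w(7) = 2. P is now [[3, 4, 7], [5, 9], [8]].
Step i=6: Q has 6 at row 1, column 3; remove that cell from P, ejecting 7. So w(6) = 7. P is now [[3, 4], [5, 9], [8]].
Step i=5: Q has 5 at row 2, column 2; remove 9 from row 2 of P and reverse-bump: 9 enters row 1 and ejects 4. So w(5) = 4. P is now [[3, 9], [5], [8]].
Step i=4: Q has 4 at row 3, column 1; remove 8 from row 3 of P and reverse-bump: 8 enters row 2 and ejects 5; 5 enters row 1 and ejects 3. So w(4) = 3. P is now [[5, 9], [8]].
Step i=3: Q has 3 at row 1, column 2; remove that cell from P, ejecting 9. So w(3) = 9. P is now [[5], [8]].
Step i=2: Q has 2 at row 2, column 1; remove 8 from row 2 of P and reverse-bump: 8 enters row 1 and ejects 5. So w(2) = 5. P is now [[8]].
Step i=1: Q has 1 at row 1, column 1; remove that cell from P, ejecting 8. So w(1) = 8. P is now [].

So w = 8 5 9 3 4 7 2 1 6.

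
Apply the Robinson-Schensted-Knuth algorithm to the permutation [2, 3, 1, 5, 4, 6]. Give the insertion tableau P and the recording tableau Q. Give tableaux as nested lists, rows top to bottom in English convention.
P = [[1, 3, 4, 6], [2, 5]], Q = [[1, 2, 4, 6], [3, 5]]

Insert each entry of the permutation into P by Schensted row insertion, recording in Q the position of each new cell.

Insert 2: appended to row 1. P = [[2]], Q = [[1]].
Insert 3: appended to row 1. P = [[2, 3]], Q = [[1, 2]].
Insert 1: 1 bumps 2 from row 1; 2 starts row 2. P = [[1, 3], [2]], Q = [[1, 2], [3]].
Insert 5: appended to row 1. P = [[1, 3, 5], [2]], Q = [[1, 2, 4], [3]].
Insert 4: 4 bumps 5 from row 1; 5 appends to row 2. P = [[1, 3, 4], [2, 5]], Q = [[1, 2, 4], [3, 5]].
Insert 6: appended to row 1. P = [[1, 3, 4, 6], [2, 5]], Q = [[1, 2, 4, 6], [3, 5]].

So P = [[1, 3, 4, 6], [2, 5]], Q = [[1, 2, 4, 6], [3, 5]].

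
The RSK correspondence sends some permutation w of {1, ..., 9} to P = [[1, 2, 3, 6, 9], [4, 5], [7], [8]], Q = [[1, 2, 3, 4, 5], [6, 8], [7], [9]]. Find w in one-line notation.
1 4 5 8 9 7 2 6 3

Reverse the RSK construction: for i from n down to 1, find the cell of Q containing i, remove the entry at that cell from P, and reverse-bump it up through P; the value ejected from row 1 is w(i).

Step i=9: Q has 9 at row 4, column 1; remove 8 from row 4 of P and reverse-bump: 8 enters row 3 and ejects 7; 7 enters row 2 and ejects 5; 5 enters row 1 and ejects 3. So w(9) = 3. P is now [[1, 2, 5, 6, 9], [4, 7], [8]].
Step i=8: Q has 8 at row 2, column 2; remove 7 from row 2 of P and reverse-bump: 7 enters row 1 and ejects 6. So w(8) = 6. P is now [[1, 2, 5, 7, 9], [4], [8]].
Step i=7: Q has 7 at row 3, column 1; remove 8 from row 3 of P and reverse-bump: 8 enters row 2 and ejects 4; 4 enters row 1 and ejects 2. So w(7) = 2. P is now [[1, 4, 5, 7, 9], [8]].
Step i=6: Q has 6 at row 2, column 1; remove 8 from row 2 of P and reverse-bump: 8 enters row 1 and ejects 7. So w(6) = 7. P is now [[1, 4, 5, 8, 9]].
Step i=5: Q has 5 at row 1, column 5; remove that cell from P, ejecting 9. So w(5) = 9. P is now [[1, 4, 5, 8]].
Step i=4: Q has 4 at row 1, column 4; remove that cell from P, ejecting 8. So w(4) = 8. P is now [[1, 4, 5]].
Step i=3: Q has 3 at row 1, column 3; remove that cell from P, ejecting 5. So w(3) = 5. P is now [[1, 4]].
Step i=2: Q has 2 at row 1, column 2; remove that cell from P, ejecting 4. So w(2) = 4. P is now [[1]].
Step i=1: Q has 1 at row 1, column 1; remove that cell from P, ejecting 1. So w(1) = 1. P is now [].

So w = 1 4 5 8 9 7 2 6 3.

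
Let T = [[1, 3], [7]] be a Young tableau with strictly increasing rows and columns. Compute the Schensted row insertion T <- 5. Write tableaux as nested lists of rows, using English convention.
5 is larger than every entry of row 1, so it is appended to row 1. The new tableau is [[1, 3, 5], [7]].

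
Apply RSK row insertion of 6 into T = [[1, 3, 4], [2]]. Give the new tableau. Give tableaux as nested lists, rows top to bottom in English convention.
[[1, 3, 4, 6], [2]]

6 is larger than every entry of row 1, so it is appended to row 1. The new tableau is [[1, 3, 4, 6], [2]].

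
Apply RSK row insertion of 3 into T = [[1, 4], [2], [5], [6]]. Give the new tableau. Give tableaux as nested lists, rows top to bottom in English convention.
In row 1, 3 replaces 4 (the leftmost entry greater than 3); 4 is bumped to row 2. 4 is appended to row 2. The new tableau is [[1, 3], [2, 4], [5], [6]].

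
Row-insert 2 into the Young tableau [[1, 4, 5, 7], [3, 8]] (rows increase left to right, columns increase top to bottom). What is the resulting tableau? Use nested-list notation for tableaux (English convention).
[[1, 2, 5, 7], [3, 4], [8]]

In row 1, 2 replaces 4 (the leftmost entry greater than 2); 4 is bumped to row 2. In row 2, 4 replaces 8 (the leftmost entry greater than 4); 8 is bumped to row 3. 8 starts a new row 3. The new tableau is [[1, 2, 5, 7], [3, 4], [8]].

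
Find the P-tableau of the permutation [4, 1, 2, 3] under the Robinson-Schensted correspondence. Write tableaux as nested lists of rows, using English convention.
P = [[1, 2, 3], [4]]

Insert 4: appended to row 1. P = [[4]].
Insert 1: 1 bumps 4 from row 1; 4 starts row 2. P = [[1], [4]].
Insert 2: appended to row 1. P = [[1, 2], [4]].
Insert 3: appended to row 1. P = [[1, 2, 3], [4]].

So P = [[1, 2, 3], [4]].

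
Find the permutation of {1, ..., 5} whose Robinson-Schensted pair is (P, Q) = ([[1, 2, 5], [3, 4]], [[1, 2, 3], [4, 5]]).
Reverse the RSK construction: for i from n down to 1, find the cell of Q containing i, remove the entry at that cell from P, and reverse-bump it up through P; the value ejected from row 1 is w(i).

Step i=5: Q has 5 at row 2, column 2; remove 4 from row 2 of P and reverse-bump: 4 enters row 1 and ejects 2. So w(5) = 2. P is now [[1, 4, 5], [3]].
Step i=4: Q has 4 at row 2, column 1; remove 3 from row 2 of P and reverse-bump: 3 enters row 1 and ejects 1. So w(4) = 1. P is now [[3, 4, 5]].
Step i=3: Q has 3 at row 1, column 3; remove that cell from P, ejecting 5. So w(3) = 5. P is now [[3, 4]].
Step i=2: Q has 2 at row 1, column 2; remove that cell from P, ejecting 4. So w(2) = 4. P is now [[3]].
Step i=1: Q has 1 at row 1, column 1; remove that cell from P, ejecting 3. So w(1) = 3. P is now [].

So w = 3 4 5 1 2.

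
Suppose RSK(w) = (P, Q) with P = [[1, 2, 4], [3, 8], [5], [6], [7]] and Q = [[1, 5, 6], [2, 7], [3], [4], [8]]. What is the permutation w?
Reverse the RSK construction: for i from n down to 1, find the cell of Q containing i, remove the entry at that cell from P, and reverse-bump it up through P; the value ejected from row 1 is w(i).

Step i=8: Q has 8 at row 5, column 1; remove 7 from row 5 of P and reverse-bump: 7 enters row 4 and ejects 6; 6 enters row 3 and ejects 5; 5 enters row 2 and ejects 3; 3 enters row 1 and ejects 2. So w(8) = 2. P is now [[1, 3, 4], [5, 8], [6], [7]].
Step i=7: Q has 7 at row 2, column 2; remove 8 from row 2 of P and reverse-bump: 8 enters row 1 and ejects 4. So w(7) = 4. P is now [[1, 3, 8], [5], [6], [7]].
Step i=6: Q has 6 at row 1, column 3; remove that cell from P, ejecting 8. So w(6) = 8. P is now [[1, 3], [5], [6], [7]].
Step i=5: Q has 5 at row 1, column 2; remove that cell from P, ejecting 3. So w(5) = 3. P is now [[1], [5], [6], [7]].
Step i=4: Q has 4 at row 4, column 1; remove 7 from row 4 of P and reverse-bump: 7 enters row 3 and ejects 6; 6 enters row 2 and ejects 5; 5 enters row 1 and ejects 1. So w(4) = 1. P is now [[5], [6], [7]].
Step i=3: Q has 3 at row 3, column 1; remove 7 from row 3 of P and reverse-bump: 7 enters row 2 and ejects 6; 6 enters row 1 and ejects 5. So w(3) = 5. P is now [[6], [7]].
Step i=2: Q has 2 at row 2, column 1; remove 7 from row 2 of P and reverse-bump: 7 enters row 1 and ejects 6. So w(2) = 6. P is now [[7]].
Step i=1: Q has 1 at row 1, column 1; remove that cell from P, ejecting 7. So w(1) = 7. P is now [].

So w = 7 6 5 1 3 8 4 2.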